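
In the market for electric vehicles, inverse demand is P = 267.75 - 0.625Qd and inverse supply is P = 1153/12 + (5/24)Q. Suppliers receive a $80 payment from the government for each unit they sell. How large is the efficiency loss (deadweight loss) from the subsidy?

Deadweight loss = $3840

Pre-subsidy: 267.75 - 0.625Q = 1153/12 + (5/24)Q gives Q* = 206 and P* = 139.
With the subsidy, sellers receive Ps = Pb + 80 for each unit, where Pb is the price buyers pay.
On the curves, Pb = 267.75 - 0.625Q and Ps = 1153/12 + (5/24)Q; the wedge Ps − Pb = 80 gives 1153/12 + (5/24)Q − (267.75 - 0.625Q) = 80, so Q' = 302.
Then Pb = 267.75 − 0.625·302 = 79 and Ps = 1153/12 + (5/24)·302 = 159.
The subsidy expands output by 302 − 206 = 96 past the efficient level; on those units the gap between marginal cost and willingness to pay runs from 0 up to 80.
DWL = ½ × 80 × 96 = 3840.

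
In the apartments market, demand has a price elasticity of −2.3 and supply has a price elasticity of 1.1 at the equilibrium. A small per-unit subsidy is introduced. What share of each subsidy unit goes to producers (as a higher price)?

Producer share = 23/34

For a small subsidy around the equilibrium, the benefit split depends on the relative slopes, which at a point are proportional to the elasticities.
Buyer share = εs/(εs + |εd|) = 1.1/(1.1 + 2.3) = 11/34; seller share = |εd|/(εs + |εd|) = 23/34.
So producers capture 23/34 of the subsidy.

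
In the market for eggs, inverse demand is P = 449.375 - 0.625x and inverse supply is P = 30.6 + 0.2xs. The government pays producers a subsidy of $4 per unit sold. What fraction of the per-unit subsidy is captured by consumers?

Pre-subsidy: 449.375 - 0.625x = 30.6 + 0.2x gives x* = 16751/33 and P* = 4360/33.
With the subsidy, sellers receive Ps = Pb + 4 for each unit, where Pb is the price buyers pay.
On the curves, Pb = 449.375 - 0.625x and Ps = 30.6 + 0.2x; the wedge Ps − Pb = 4 gives 30.6 + 0.2x − (449.375 - 0.625x) = 4, so x' = 5637/11.
Then Pb = 449.375 − 0.625·(5637/11) = 1420/11 and Ps = 30.6 + 0.2·(5637/11) = 1464/11.
Buyers' price falls by P* − Pb = 4360/33 − 1420/11 = 100/33; sellers' price rises by Ps − P* = 1464/11 − 4360/33 = 32/33.
So consumers capture (100/33)/4 = 25/33 of each unit of subsidy.

Consumer share = 25/33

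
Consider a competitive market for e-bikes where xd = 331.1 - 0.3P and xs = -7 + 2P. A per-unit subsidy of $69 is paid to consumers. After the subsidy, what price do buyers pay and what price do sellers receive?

Pre-subsidy: 331.1 - 0.3P = -7 + 2P gives P* = 147, x* = 287.
With the rebate, buyers effectively pay Pb = Ps − 69, where Ps is the price sellers receive.
Demand in terms of Ps becomes xd = 331.1 − 0.3(Ps − 69) = 351.8 - 0.3Ps. Setting this equal to supply: 351.8 - 0.3Ps = -7 + 2Ps, so Ps = 156.
Buyers pay Pb = 156 − 69 = 87; x' = -7 + 2·156 = 305.

Buyers pay $87; sellers receive $156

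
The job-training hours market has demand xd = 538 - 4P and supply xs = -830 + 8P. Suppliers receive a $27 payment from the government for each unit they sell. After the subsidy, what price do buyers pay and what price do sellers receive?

Pre-subsidy: 538 - 4P = -830 + 8P gives P* = 114, x* = 82.
With the subsidy, sellers receive Ps = Pb + 27 for each unit, where Pb is the price buyers pay.
Supply in terms of Pb becomes xs = -830 + 8(Pb + 27) = -614 + 8Pb. Setting this equal to demand: 538 - 4Pb = -614 + 8Pb, so Pb = 96.
Sellers receive Ps = 96 + 27 = 123; x' = 538 − 4·96 = 154.

Buyers pay $96; sellers receive $123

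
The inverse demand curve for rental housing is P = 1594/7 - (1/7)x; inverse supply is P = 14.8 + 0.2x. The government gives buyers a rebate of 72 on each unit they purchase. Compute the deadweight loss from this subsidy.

Deadweight loss = 7560

Pre-subsidy: 1594/7 - (1/7)x = 14.8 + 0.2x gives x* = 621 and P* = 139.
With the rebate, buyers effectively pay Pb = Ps − 72, where Ps is the price sellers receive.
On the curves, Pb = 1594/7 - (1/7)x and Ps = 14.8 + 0.2x; the wedge Ps − Pb = 72 gives 14.8 + 0.2x − (1594/7 - (1/7)x) = 72, so x' = 831.
Then Pb = 1594/7 − (1/7)·831 = 109 and Ps = 14.8 + 0.2·831 = 181.
The subsidy expands output by 831 − 621 = 210 past the efficient level; on those units the gap between marginal cost and willingness to pay runs from 0 up to 72.
DWL = ½ × 72 × 210 = 7560.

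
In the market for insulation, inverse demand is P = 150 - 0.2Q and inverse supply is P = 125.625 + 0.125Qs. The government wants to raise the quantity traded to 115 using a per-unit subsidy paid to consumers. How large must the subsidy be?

At Q = 115, from the demand curve buyers pay Pb = 150 − 0.2·115 = 127; from the supply curve sellers need Ps = 125.625 + 0.125·115 = 140.
The subsidy must fill the gap: s = Ps − Pb = 140 − 127 = 13.

Required subsidy s = 13 per unit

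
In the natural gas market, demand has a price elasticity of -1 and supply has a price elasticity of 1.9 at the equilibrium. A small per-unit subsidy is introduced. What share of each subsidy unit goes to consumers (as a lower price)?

Consumer share = 19/29

For a small subsidy around the equilibrium, the benefit split depends on the relative slopes, which at a point are proportional to the elasticities.
Buyer share = εs/(εs + |εd|) = 1.9/(1.9 + 1) = 19/29; seller share = |εd|/(εs + |εd|) = 10/29.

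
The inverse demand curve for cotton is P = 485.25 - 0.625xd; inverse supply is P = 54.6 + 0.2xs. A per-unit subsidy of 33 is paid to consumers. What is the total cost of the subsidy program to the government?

Government cost = 18546

Pre-subsidy: 485.25 - 0.625x = 54.6 + 0.2x gives x* = 522 and P* = 159.
With the rebate, buyers effectively pay Pb = Ps − 33, where Ps is the price sellers receive.
On the curves, Pb = 485.25 - 0.625x and Ps = 54.6 + 0.2x; the wedge Ps − Pb = 33 gives 54.6 + 0.2x − (485.25 - 0.625x) = 33, so x' = 562.
Then Pb = 485.25 − 0.625·562 = 134 and Ps = 54.6 + 0.2·562 = 167.
Government outlay = subsidy × quantity = 33 × 562 = 18546.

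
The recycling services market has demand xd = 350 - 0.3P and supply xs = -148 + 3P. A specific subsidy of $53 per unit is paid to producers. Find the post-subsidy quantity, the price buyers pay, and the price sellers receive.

Pre-subsidy: 350 - 0.3P = -148 + 3P gives P* = 1660/11, x* = 3352/11.
With the subsidy, sellers receive Ps = Pb + 53 for each unit, where Pb is the price buyers pay.
Supply in terms of Pb becomes xs = -148 + 3(Pb + 53) = 11 + 3Pb. Setting this equal to demand: 350 - 0.3Pb = 11 + 3Pb, so Pb = 1130/11.
Sellers receive Ps = 1130/11 + 53 = 1713/11; x' = 350 − 0.3·(1130/11) = 3511/11.

x' = 3511/11; buyers pay 1130/11; sellers receive 1713/11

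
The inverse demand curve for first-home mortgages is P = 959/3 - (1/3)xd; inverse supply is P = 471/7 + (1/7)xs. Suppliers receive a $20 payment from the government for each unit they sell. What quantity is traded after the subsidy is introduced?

Pre-subsidy: 959/3 - (1/3)x = 471/7 + (1/7)x gives x* = 530 and P* = 143.
With the subsidy, sellers receive Ps = Pb + 20 for each unit, where Pb is the price buyers pay.
On the curves, Pb = 959/3 - (1/3)x and Ps = 471/7 + (1/7)x; the wedge Ps − Pb = 20 gives 471/7 + (1/7)x − (959/3 - (1/3)x) = 20, so x' = 572.
Then Pb = 959/3 − (1/3)·572 = 129 and Ps = 471/7 + (1/7)·572 = 149.

x' = 572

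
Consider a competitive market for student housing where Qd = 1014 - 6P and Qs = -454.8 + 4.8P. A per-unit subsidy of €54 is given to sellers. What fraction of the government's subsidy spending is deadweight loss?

DWL / government spending = 4/19

Pre-subsidy: 1014 - 6P = -454.8 + 4.8P gives P* = 136, Q* = 198.
With the subsidy, sellers receive Ps = Pb + 54 for each unit, where Pb is the price buyers pay.
Supply in terms of Pb becomes Qs = -454.8 + 4.8(Pb + 54) = -195.6 + 4.8Pb. Setting this equal to demand: 1014 - 6Pb = -195.6 + 4.8Pb, so Pb = 112.
Sellers receive Ps = 112 + 54 = 166; Q' = 1014 − 6·112 = 342.
ΔCS = ½(198 + 342)(136 − 112) = 6480; ΔPS = ½(198 + 342)(166 − 136) = 8100.
Government spending = 54 × 342 = 18468.
DWL = ½ × 54 × (342 − 198) = 3888; fraction = 3888 / 18468 = 4/19.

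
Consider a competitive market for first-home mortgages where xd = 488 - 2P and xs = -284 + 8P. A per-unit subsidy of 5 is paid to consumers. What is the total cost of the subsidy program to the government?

Pre-subsidy: 488 - 2P = -284 + 8P gives P* = 77.2, x* = 333.6.
With the rebate, buyers effectively pay Pb = Ps − 5, where Ps is the price sellers receive.
Demand in terms of Ps becomes xd = 488 − 2(Ps − 5) = 498 - 2Ps. Setting this equal to supply: 498 - 2Ps = -284 + 8Ps, so Ps = 78.2.
Buyers pay Pb = 78.2 − 5 = 73.2; x' = -284 + 8·78.2 = 341.6.
Government outlay = subsidy × quantity = 5 × 341.6 = 1708.

Government cost = 1708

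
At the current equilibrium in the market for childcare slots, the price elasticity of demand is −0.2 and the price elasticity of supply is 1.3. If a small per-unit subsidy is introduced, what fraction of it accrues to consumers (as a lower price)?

For a small subsidy around the equilibrium, the benefit split depends on the relative slopes, which at a point are proportional to the elasticities.
Buyer share = εs/(εs + |εd|) = 1.3/(1.3 + 0.2) = 13/15; seller share = |εd|/(εs + |εd|) = 2/15.

Consumer share = 13/15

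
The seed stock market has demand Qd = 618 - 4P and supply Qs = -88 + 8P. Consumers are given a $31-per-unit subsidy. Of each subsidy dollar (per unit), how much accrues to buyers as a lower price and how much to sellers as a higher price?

Buyers gain 62/3 per unit; sellers gain 31/3 per unit

Pre-subsidy: 618 - 4P = -88 + 8P gives P* = 353/6, Q* = 1148/3.
With the rebate, buyers effectively pay Pb = Ps − 31, where Ps is the price sellers receive.
Demand in terms of Ps becomes Qd = 618 − 4(Ps − 31) = 742 - 4Ps. Setting this equal to supply: 742 - 4Ps = -88 + 8Ps, so Ps = 415/6.
Buyers pay Pb = 415/6 − 31 = 229/6; Q' = -88 + 8·(415/6) = 1396/3.
Buyers' price falls by P* − Pb = 353/6 − 229/6 = 62/3; sellers' price rises by Ps − P* = 415/6 − 353/6 = 31/3.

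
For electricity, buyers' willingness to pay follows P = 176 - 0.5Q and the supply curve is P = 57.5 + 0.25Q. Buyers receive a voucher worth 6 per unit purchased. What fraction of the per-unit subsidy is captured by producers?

Producer share = 1/3

Pre-subsidy: 176 - 0.5Q = 57.5 + 0.25Q gives Q* = 158 and P* = 97.
With the rebate, buyers effectively pay Pb = Ps − 6, where Ps is the price sellers receive.
On the curves, Pb = 176 - 0.5Q and Ps = 57.5 + 0.25Q; the wedge Ps − Pb = 6 gives 57.5 + 0.25Q − (176 - 0.5Q) = 6, so Q' = 166.
Then Pb = 176 − 0.5·166 = 93 and Ps = 57.5 + 0.25·166 = 99.
Buyers' price falls by P* − Pb = 97 − 93 = 4; sellers' price rises by Ps − P* = 99 − 97 = 2.
So producers capture 2/6 = 1/3 of each unit of subsidy.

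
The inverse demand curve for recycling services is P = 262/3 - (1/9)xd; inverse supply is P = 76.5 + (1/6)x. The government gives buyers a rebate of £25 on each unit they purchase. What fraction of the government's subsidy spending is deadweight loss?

DWL / government spending = 15/43

Pre-subsidy: 262/3 - (1/9)x = 76.5 + (1/6)x gives x* = 39 and P* = 83.
With the rebate, buyers effectively pay Pb = Ps − 25, where Ps is the price sellers receive.
On the curves, Pb = 262/3 - (1/9)x and Ps = 76.5 + (1/6)x; the wedge Ps − Pb = 25 gives 76.5 + (1/6)x − (262/3 - (1/9)x) = 25, so x' = 129.
Then Pb = 262/3 − (1/9)·129 = 73 and Ps = 76.5 + (1/6)·129 = 98.
ΔCS = ½(39 + 129)(83 − 73) = 840; ΔPS = ½(39 + 129)(98 − 83) = 1260.
Government spending = 25 × 129 = 3225.
DWL = ½ × 25 × (129 − 39) = 1125; fraction = 1125 / 3225 = 15/43.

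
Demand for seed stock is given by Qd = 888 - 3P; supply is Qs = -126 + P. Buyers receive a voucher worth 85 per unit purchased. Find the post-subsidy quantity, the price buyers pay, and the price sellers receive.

Q' = 191.25; buyers pay 232.25; sellers receive 317.25

Pre-subsidy: 888 - 3P = -126 + P gives P* = 253.5, Q* = 127.5.
With the rebate, buyers effectively pay Pb = Ps − 85, where Ps is the price sellers receive.
Demand in terms of Ps becomes Qd = 888 − 3(Ps − 85) = 1143 - 3Ps. Setting this equal to supply: 1143 - 3Ps = -126 + Ps, so Ps = 317.25.
Buyers pay Pb = 317.25 − 85 = 232.25; Q' = -126 + 1·317.25 = 191.25.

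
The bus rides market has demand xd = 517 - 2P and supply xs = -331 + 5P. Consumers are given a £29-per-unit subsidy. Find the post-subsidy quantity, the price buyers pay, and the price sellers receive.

Pre-subsidy: 517 - 2P = -331 + 5P gives P* = 848/7, x* = 1923/7.
With the rebate, buyers effectively pay Pb = Ps − 29, where Ps is the price sellers receive.
Demand in terms of Ps becomes xd = 517 − 2(Ps − 29) = 575 - 2Ps. Setting this equal to supply: 575 - 2Ps = -331 + 5Ps, so Ps = 906/7.
Buyers pay Pb = 906/7 − 29 = 703/7; x' = -331 + 5·(906/7) = 2213/7.

x' = 2213/7; buyers pay 703/7; sellers receive 906/7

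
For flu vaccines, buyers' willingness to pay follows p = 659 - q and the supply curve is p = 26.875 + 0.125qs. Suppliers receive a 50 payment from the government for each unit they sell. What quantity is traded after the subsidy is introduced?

Pre-subsidy: 659 - q = 26.875 + 0.125q gives q* = 5057/9 and p* = 874/9.
With the subsidy, sellers receive ps = pb + 50 for each unit, where pb is the price buyers pay.
On the curves, pb = 659 - q and ps = 26.875 + 0.125q; the wedge ps − pb = 50 gives 26.875 + 0.125q − (659 - q) = 50, so q' = 1819/3.
Then pb = 659 − 1·(1819/3) = 158/3 and ps = 26.875 + 0.125·(1819/3) = 308/3.

q' = 1819/3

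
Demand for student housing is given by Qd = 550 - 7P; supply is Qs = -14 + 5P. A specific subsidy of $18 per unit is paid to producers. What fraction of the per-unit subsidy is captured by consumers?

Pre-subsidy: 550 - 7P = -14 + 5P gives P* = 47, Q* = 221.
With the subsidy, sellers receive Ps = Pb + 18 for each unit, where Pb is the price buyers pay.
Supply in terms of Pb becomes Qs = -14 + 5(Pb + 18) = 76 + 5Pb. Setting this equal to demand: 550 - 7Pb = 76 + 5Pb, so Pb = 39.5.
Sellers receive Ps = 39.5 + 18 = 57.5; Q' = 550 − 7·39.5 = 273.5.
Buyers' price falls by P* − Pb = 47 − 39.5 = 7.5; sellers' price rises by Ps − P* = 57.5 − 47 = 10.5.
So consumers capture 7.5/18 = 5/12 of each unit of subsidy.

Consumer share = 5/12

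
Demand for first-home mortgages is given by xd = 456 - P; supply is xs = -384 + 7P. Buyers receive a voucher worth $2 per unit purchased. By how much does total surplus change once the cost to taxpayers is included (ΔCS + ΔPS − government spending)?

Net change in total surplus = -$1.75

Pre-subsidy: 456 - P = -384 + 7P gives P* = 105, x* = 351.
With the rebate, buyers effectively pay Pb = Ps − 2, where Ps is the price sellers receive.
Demand in terms of Ps becomes xd = 456 − 1(Ps − 2) = 458 - Ps. Setting this equal to supply: 458 - Ps = -384 + 7Ps, so Ps = 105.25.
Buyers pay Pb = 105.25 − 2 = 103.25; x' = -384 + 7·105.25 = 352.75.
ΔCS = ½(351 + 352.75)(105 − 103.25) = 615.78125; ΔPS = ½(351 + 352.75)(105.25 − 105) = 87.96875.
Government spending = 2 × 352.75 = 705.5.
Net change = 615.78125 + 87.96875 − 705.5 = -1.75. The loss equals the DWL triangle ½·2·1.75.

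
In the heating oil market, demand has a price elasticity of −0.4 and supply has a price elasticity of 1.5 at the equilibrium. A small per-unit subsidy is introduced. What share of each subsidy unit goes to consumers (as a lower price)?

For a small subsidy around the equilibrium, the benefit split depends on the relative slopes, which at a point are proportional to the elasticities.
Buyer share = εs/(εs + |εd|) = 1.5/(1.5 + 0.4) = 15/19; seller share = |εd|/(εs + |εd|) = 4/19.

Consumer share = 15/19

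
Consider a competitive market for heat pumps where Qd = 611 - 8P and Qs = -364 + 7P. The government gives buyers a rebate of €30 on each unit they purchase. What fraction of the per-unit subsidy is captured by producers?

Pre-subsidy: 611 - 8P = -364 + 7P gives P* = 65, Q* = 91.
With the rebate, buyers effectively pay Pb = Ps − 30, where Ps is the price sellers receive.
Demand in terms of Ps becomes Qd = 611 − 8(Ps − 30) = 851 - 8Ps. Setting this equal to supply: 851 - 8Ps = -364 + 7Ps, so Ps = 81.
Buyers pay Pb = 81 − 30 = 51; Q' = -364 + 7·81 = 203.
Buyers' price falls by P* − Pb = 65 − 51 = 14; sellers' price rises by Ps − P* = 81 − 65 = 16.
So producers capture 16/30 = 8/15 of each unit of subsidy.

Producer share = 8/15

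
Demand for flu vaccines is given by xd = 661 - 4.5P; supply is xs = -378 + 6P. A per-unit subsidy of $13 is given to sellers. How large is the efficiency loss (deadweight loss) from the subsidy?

Pre-subsidy: 661 - 4.5P = -378 + 6P gives P* = 2078/21, x* = 1510/7.
With the subsidy, sellers receive Ps = Pb + 13 for each unit, where Pb is the price buyers pay.
Supply in terms of Pb becomes xs = -378 + 6(Pb + 13) = -300 + 6Pb. Setting this equal to demand: 661 - 4.5Pb = -300 + 6Pb, so Pb = 1922/21.
Sellers receive Ps = 1922/21 + 13 = 2195/21; x' = 661 − 4.5·(1922/21) = 1744/7.
The subsidy expands output by 1744/7 − 1510/7 = 234/7 past the efficient level; on those units the gap between marginal cost and willingness to pay runs from 0 up to 13.
DWL = ½ × 13 × 234/7 = 1521/7.

Deadweight loss = 1521/7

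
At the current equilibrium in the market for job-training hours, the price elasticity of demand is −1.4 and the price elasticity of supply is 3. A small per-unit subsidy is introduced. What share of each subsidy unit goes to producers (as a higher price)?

Producer share = 7/22

For a small subsidy around the equilibrium, the benefit split depends on the relative slopes, which at a point are proportional to the elasticities.
Buyer share = εs/(εs + |εd|) = 3/(3 + 1.4) = 15/22; seller share = |εd|/(εs + |εd|) = 7/22.
So producers capture 7/22 of the subsidy.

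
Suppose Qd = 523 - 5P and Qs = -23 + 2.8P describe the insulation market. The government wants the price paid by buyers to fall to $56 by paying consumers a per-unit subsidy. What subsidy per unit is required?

Required subsidy s = $39 per unit

At a buyer price of 56, quantity demanded is 523 − 5·56 = 243.
Sellers supply 243 only when they receive Ps with -23 + 2.8·Ps = 243, i.e. Ps = 95.
s = Ps − Pb = 95 − 56 = 39.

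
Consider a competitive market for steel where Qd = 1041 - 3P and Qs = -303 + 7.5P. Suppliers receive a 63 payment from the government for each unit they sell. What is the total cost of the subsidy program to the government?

Pre-subsidy: 1041 - 3P = -303 + 7.5P gives P* = 128, Q* = 657.
With the subsidy, sellers receive Ps = Pb + 63 for each unit, where Pb is the price buyers pay.
Supply in terms of Pb becomes Qs = -303 + 7.5(Pb + 63) = 169.5 + 7.5Pb. Setting this equal to demand: 1041 - 3Pb = 169.5 + 7.5Pb, so Pb = 83.
Sellers receive Ps = 83 + 63 = 146; Q' = 1041 − 3·83 = 792.
Government outlay = subsidy × quantity = 63 × 792 = 49896.

Government cost = 49896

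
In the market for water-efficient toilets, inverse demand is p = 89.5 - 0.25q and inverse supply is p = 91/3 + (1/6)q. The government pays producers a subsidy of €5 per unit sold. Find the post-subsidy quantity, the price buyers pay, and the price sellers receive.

Pre-subsidy: 89.5 - 0.25q = 91/3 + (1/6)q gives q* = 142 and p* = 54.
With the subsidy, sellers receive ps = pb + 5 for each unit, where pb is the price buyers pay.
On the curves, pb = 89.5 - 0.25q and ps = 91/3 + (1/6)q; the wedge ps − pb = 5 gives 91/3 + (1/6)q − (89.5 - 0.25q) = 5, so q' = 154.
Then pb = 89.5 − 0.25·154 = 51 and ps = 91/3 + (1/6)·154 = 56.

q' = 154; buyers pay €51; sellers receive €56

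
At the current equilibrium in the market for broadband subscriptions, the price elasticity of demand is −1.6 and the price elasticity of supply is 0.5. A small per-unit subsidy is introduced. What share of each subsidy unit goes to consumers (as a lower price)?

Consumer share = 5/21

For a small subsidy around the equilibrium, the benefit split depends on the relative slopes, which at a point are proportional to the elasticities.
Buyer share = εs/(εs + |εd|) = 0.5/(0.5 + 1.6) = 5/21; seller share = |εd|/(εs + |εd|) = 16/21.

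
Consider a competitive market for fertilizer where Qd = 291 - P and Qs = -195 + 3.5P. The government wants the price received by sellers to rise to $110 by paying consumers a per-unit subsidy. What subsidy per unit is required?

At a seller price of 110, quantity supplied is -195 + 3.5·110 = 190.
Buyers absorb 190 only when they pay Pb with 291 − 1·Pb = 190, i.e. Pb = 101.
s = Ps − Pb = 110 − 101 = 9.

Required subsidy s = $9 per unit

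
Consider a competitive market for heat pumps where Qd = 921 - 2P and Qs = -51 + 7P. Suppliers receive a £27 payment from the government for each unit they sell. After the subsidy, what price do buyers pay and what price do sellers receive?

Pre-subsidy: 921 - 2P = -51 + 7P gives P* = 108, Q* = 705.
With the subsidy, sellers receive Ps = Pb + 27 for each unit, where Pb is the price buyers pay.
Supply in terms of Pb becomes Qs = -51 + 7(Pb + 27) = 138 + 7Pb. Setting this equal to demand: 921 - 2Pb = 138 + 7Pb, so Pb = 87.
Sellers receive Ps = 87 + 27 = 114; Q' = 921 − 2·87 = 747.

Buyers pay £87; sellers receive £114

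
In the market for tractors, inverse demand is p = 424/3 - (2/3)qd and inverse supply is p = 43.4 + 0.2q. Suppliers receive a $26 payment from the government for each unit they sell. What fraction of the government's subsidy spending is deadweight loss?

DWL / government spending = 15/143

Pre-subsidy: 424/3 - (2/3)q = 43.4 + 0.2q gives q* = 113 and p* = 66.
With the subsidy, sellers receive ps = pb + 26 for each unit, where pb is the price buyers pay.
On the curves, pb = 424/3 - (2/3)q and ps = 43.4 + 0.2q; the wedge ps − pb = 26 gives 43.4 + 0.2q − (424/3 - (2/3)q) = 26, so q' = 143.
Then pb = 424/3 − (2/3)·143 = 46 and ps = 43.4 + 0.2·143 = 72.
ΔCS = ½(113 + 143)(66 − 46) = 2560; ΔPS = ½(113 + 143)(72 − 66) = 768.
Government spending = 26 × 143 = 3718.
DWL = ½ × 26 × (143 − 113) = 390; fraction = 390 / 3718 = 15/143.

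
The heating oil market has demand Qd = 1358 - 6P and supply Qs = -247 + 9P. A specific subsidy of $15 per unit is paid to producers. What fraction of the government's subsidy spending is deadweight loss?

DWL / government spending = 27/770

Pre-subsidy: 1358 - 6P = -247 + 9P gives P* = 107, Q* = 716.
With the subsidy, sellers receive Ps = Pb + 15 for each unit, where Pb is the price buyers pay.
Supply in terms of Pb becomes Qs = -247 + 9(Pb + 15) = -112 + 9Pb. Setting this equal to demand: 1358 - 6Pb = -112 + 9Pb, so Pb = 98.
Sellers receive Ps = 98 + 15 = 113; Q' = 1358 − 6·98 = 770.
ΔCS = ½(716 + 770)(107 − 98) = 6687; ΔPS = ½(716 + 770)(113 − 107) = 4458.
Government spending = 15 × 770 = 11550.
DWL = ½ × 15 × (770 − 716) = 405; fraction = 405 / 11550 = 27/770.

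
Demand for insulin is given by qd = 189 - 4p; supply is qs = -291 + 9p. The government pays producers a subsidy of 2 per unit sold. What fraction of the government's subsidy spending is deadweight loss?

DWL / government spending = 12/203

Pre-subsidy: 189 - 4p = -291 + 9p gives p* = 480/13, q* = 537/13.
With the subsidy, sellers receive ps = pb + 2 for each unit, where pb is the price buyers pay.
Supply in terms of pb becomes qs = -291 + 9(pb + 2) = -273 + 9pb. Setting this equal to demand: 189 - 4pb = -273 + 9pb, so pb = 462/13.
Sellers receive ps = 462/13 + 2 = 488/13; q' = 189 − 4·(462/13) = 609/13.
ΔCS = ½(537/13 + 609/13)(480/13 − 462/13) = 10314/169; ΔPS = ½(537/13 + 609/13)(488/13 − 480/13) = 4584/169.
Government spending = 2 × 609/13 = 1218/13.
DWL = ½ × 2 × (609/13 − 537/13) = 72/13; fraction = (72/13) / (1218/13) = 12/203.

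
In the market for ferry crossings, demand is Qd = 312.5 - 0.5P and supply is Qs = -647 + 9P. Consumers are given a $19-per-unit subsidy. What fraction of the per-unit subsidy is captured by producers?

Pre-subsidy: 312.5 - 0.5P = -647 + 9P gives P* = 101, Q* = 262.
With the rebate, buyers effectively pay Pb = Ps − 19, where Ps is the price sellers receive.
Demand in terms of Ps becomes Qd = 312.5 − 0.5(Ps − 19) = 322 - 0.5Ps. Setting this equal to supply: 322 - 0.5Ps = -647 + 9Ps, so Ps = 102.
Buyers pay Pb = 102 − 19 = 83; Q' = -647 + 9·102 = 271.
Buyers' price falls by P* − Pb = 101 − 83 = 18; sellers' price rises by Ps − P* = 102 − 101 = 1.
So producers capture 1/19 = 1/19 of each unit of subsidy.

Producer share = 1/19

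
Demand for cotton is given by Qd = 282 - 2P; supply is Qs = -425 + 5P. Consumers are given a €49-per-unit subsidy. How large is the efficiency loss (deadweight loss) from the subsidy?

Pre-subsidy: 282 - 2P = -425 + 5P gives P* = 101, Q* = 80.
With the rebate, buyers effectively pay Pb = Ps − 49, where Ps is the price sellers receive.
Demand in terms of Ps becomes Qd = 282 − 2(Ps − 49) = 380 - 2Ps. Setting this equal to supply: 380 - 2Ps = -425 + 5Ps, so Ps = 115.
Buyers pay Pb = 115 − 49 = 66; Q' = -425 + 5·115 = 150.
The subsidy expands output by 150 − 80 = 70 past the efficient level; on those units the gap between marginal cost and willingness to pay runs from 0 up to 49.
DWL = ½ × 49 × 70 = 1715.

Deadweight loss = €1715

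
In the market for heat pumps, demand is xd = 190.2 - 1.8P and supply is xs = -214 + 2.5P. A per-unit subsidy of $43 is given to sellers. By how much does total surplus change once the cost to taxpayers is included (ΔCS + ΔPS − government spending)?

Net change in total surplus = -$967.5

Pre-subsidy: 190.2 - 1.8P = -214 + 2.5P gives P* = 94, x* = 21.
With the subsidy, sellers receive Ps = Pb + 43 for each unit, where Pb is the price buyers pay.
Supply in terms of Pb becomes xs = -214 + 2.5(Pb + 43) = -106.5 + 2.5Pb. Setting this equal to demand: 190.2 - 1.8Pb = -106.5 + 2.5Pb, so Pb = 69.
Sellers receive Ps = 69 + 43 = 112; x' = 190.2 − 1.8·69 = 66.
ΔCS = ½(21 + 66)(94 − 69) = 1087.5; ΔPS = ½(21 + 66)(112 − 94) = 783.
Government spending = 43 × 66 = 2838.
Net change = 1087.5 + 783 − 2838 = -967.5. The loss equals the DWL triangle ½·43·45.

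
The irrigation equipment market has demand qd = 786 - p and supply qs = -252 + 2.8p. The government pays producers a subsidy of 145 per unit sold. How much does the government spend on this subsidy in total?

Government cost = 1707230/19

Pre-subsidy: 786 - p = -252 + 2.8p gives p* = 5190/19, q* = 9744/19.
With the subsidy, sellers receive ps = pb + 145 for each unit, where pb is the price buyers pay.
Supply in terms of pb becomes qs = -252 + 2.8(pb + 145) = 154 + 2.8pb. Setting this equal to demand: 786 - pb = 154 + 2.8pb, so pb = 3160/19.
Sellers receive ps = 3160/19 + 145 = 5915/19; q' = 786 − 1·(3160/19) = 11774/19.
Government outlay = subsidy × quantity = 145 × 11774/19 = 1707230/19.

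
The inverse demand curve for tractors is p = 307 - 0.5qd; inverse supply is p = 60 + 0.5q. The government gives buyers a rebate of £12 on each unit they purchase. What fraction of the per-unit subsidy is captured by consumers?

Consumer share = 0.5

Pre-subsidy: 307 - 0.5q = 60 + 0.5q gives q* = 247 and p* = 183.5.
With the rebate, buyers effectively pay pb = ps − 12, where ps is the price sellers receive.
On the curves, pb = 307 - 0.5q and ps = 60 + 0.5q; the wedge ps − pb = 12 gives 60 + 0.5q − (307 - 0.5q) = 12, so q' = 259.
Then pb = 307 − 0.5·259 = 177.5 and ps = 60 + 0.5·259 = 189.5.
Buyers' price falls by p* − pb = 183.5 − 177.5 = 6; sellers' price rises by ps − p* = 189.5 − 183.5 = 6.
So consumers capture 6/12 = 0.5 of each unit of subsidy.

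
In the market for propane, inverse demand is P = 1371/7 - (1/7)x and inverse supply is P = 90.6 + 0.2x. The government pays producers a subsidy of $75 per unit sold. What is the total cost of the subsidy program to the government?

Government cost = $39431.25

Pre-subsidy: 1371/7 - (1/7)x = 90.6 + 0.2x gives x* = 307 and P* = 152.
With the subsidy, sellers receive Ps = Pb + 75 for each unit, where Pb is the price buyers pay.
On the curves, Pb = 1371/7 - (1/7)x and Ps = 90.6 + 0.2x; the wedge Ps − Pb = 75 gives 90.6 + 0.2x − (1371/7 - (1/7)x) = 75, so x' = 525.75.
Then Pb = 1371/7 − (1/7)·525.75 = 120.75 and Ps = 90.6 + 0.2·525.75 = 195.75.
Government outlay = subsidy × quantity = 75 × 525.75 = 39431.25.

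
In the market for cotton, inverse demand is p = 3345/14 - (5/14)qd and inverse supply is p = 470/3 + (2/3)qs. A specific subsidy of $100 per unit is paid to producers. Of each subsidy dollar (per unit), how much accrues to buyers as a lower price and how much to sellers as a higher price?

Pre-subsidy: 3345/14 - (5/14)q = 470/3 + (2/3)q gives q* = 3455/43 and p* = 9040/43.
With the subsidy, sellers receive ps = pb + 100 for each unit, where pb is the price buyers pay.
On the curves, pb = 3345/14 - (5/14)q and ps = 470/3 + (2/3)q; the wedge ps − pb = 100 gives 470/3 + (2/3)q − (3345/14 - (5/14)q) = 100, so q' = 7655/43.
Then pb = 3345/14 − (5/14)·(7655/43) = 7540/43 and ps = 470/3 + (2/3)·(7655/43) = 11840/43.
Buyers' price falls by p* − pb = 9040/43 − 7540/43 = 1500/43; sellers' price rises by ps − p* = 11840/43 − 9040/43 = 2800/43.

Buyers gain 1500/43 per unit; sellers gain 2800/43 per unit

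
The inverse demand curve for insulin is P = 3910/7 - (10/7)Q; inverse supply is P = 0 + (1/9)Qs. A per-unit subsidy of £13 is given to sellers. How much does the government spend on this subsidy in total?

Pre-subsidy: 3910/7 - (10/7)Q = 0 + (1/9)Q gives Q* = 35190/97 and P* = 3910/97.
With the subsidy, sellers receive Ps = Pb + 13 for each unit, where Pb is the price buyers pay.
On the curves, Pb = 3910/7 - (10/7)Q and Ps = 0 + (1/9)Q; the wedge Ps − Pb = 13 gives 0 + (1/9)Q − (3910/7 - (10/7)Q) = 13, so Q' = 36009/97.
Then Pb = 3910/7 − (10/7)·(36009/97) = 2740/97 and Ps = 0 + (1/9)·(36009/97) = 4001/97.
Government outlay = subsidy × quantity = 13 × 36009/97 = 468117/97.

Government cost = 468117/97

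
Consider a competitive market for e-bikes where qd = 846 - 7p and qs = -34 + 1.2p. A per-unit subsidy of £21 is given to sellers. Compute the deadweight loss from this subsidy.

Deadweight loss = 9261/41

Pre-subsidy: 846 - 7p = -34 + 1.2p gives p* = 4400/41, q* = 3886/41.
With the subsidy, sellers receive ps = pb + 21 for each unit, where pb is the price buyers pay.
Supply in terms of pb becomes qs = -34 + 1.2(pb + 21) = -8.8 + 1.2pb. Setting this equal to demand: 846 - 7pb = -8.8 + 1.2pb, so pb = 4274/41.
Sellers receive ps = 4274/41 + 21 = 5135/41; q' = 846 − 7·(4274/41) = 4768/41.
The subsidy expands output by 4768/41 − 3886/41 = 882/41 past the efficient level; on those units the gap between marginal cost and willingness to pay runs from 0 up to 21.
DWL = ½ × 21 × 882/41 = 9261/41.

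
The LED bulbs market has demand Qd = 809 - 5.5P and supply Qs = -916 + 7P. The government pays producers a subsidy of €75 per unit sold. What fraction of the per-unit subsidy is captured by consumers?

Consumer share = 0.56

Pre-subsidy: 809 - 5.5P = -916 + 7P gives P* = 138, Q* = 50.
With the subsidy, sellers receive Ps = Pb + 75 for each unit, where Pb is the price buyers pay.
Supply in terms of Pb becomes Qs = -916 + 7(Pb + 75) = -391 + 7Pb. Setting this equal to demand: 809 - 5.5Pb = -391 + 7Pb, so Pb = 96.
Sellers receive Ps = 96 + 75 = 171; Q' = 809 − 5.5·96 = 281.
Buyers' price falls by P* − Pb = 138 − 96 = 42; sellers' price rises by Ps − P* = 171 − 138 = 33.
So consumers capture 42/75 = 0.56 of each unit of subsidy.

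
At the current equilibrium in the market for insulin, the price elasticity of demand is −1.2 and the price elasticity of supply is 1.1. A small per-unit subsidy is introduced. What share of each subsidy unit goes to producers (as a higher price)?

Producer share = 12/23

For a small subsidy around the equilibrium, the benefit split depends on the relative slopes, which at a point are proportional to the elasticities.
Buyer share = εs/(εs + |εd|) = 1.1/(1.1 + 1.2) = 11/23; seller share = |εd|/(εs + |εd|) = 12/23.
So producers capture 12/23 of the subsidy.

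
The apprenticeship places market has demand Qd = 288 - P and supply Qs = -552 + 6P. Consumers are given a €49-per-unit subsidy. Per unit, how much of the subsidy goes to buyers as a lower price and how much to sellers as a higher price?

Pre-subsidy: 288 - P = -552 + 6P gives P* = 120, Q* = 168.
With the rebate, buyers effectively pay Pb = Ps − 49, where Ps is the price sellers receive.
Demand in terms of Ps becomes Qd = 288 − 1(Ps − 49) = 337 - Ps. Setting this equal to supply: 337 - Ps = -552 + 6Ps, so Ps = 127.
Buyers pay Pb = 127 − 49 = 78; Q' = -552 + 6·127 = 210.
Buyers' price falls by P* − Pb = 120 − 78 = 42; sellers' price rises by Ps − P* = 127 − 120 = 7.

Buyers gain €42 per unit; sellers gain €7 per unit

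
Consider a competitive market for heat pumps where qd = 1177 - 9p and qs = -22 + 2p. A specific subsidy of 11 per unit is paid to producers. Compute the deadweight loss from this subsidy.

Deadweight loss = 99

Pre-subsidy: 1177 - 9p = -22 + 2p gives p* = 109, q* = 196.
With the subsidy, sellers receive ps = pb + 11 for each unit, where pb is the price buyers pay.
Supply in terms of pb becomes qs = -22 + 2(pb + 11) = 0 + 2pb. Setting this equal to demand: 1177 - 9pb = 0 + 2pb, so pb = 107.
Sellers receive ps = 107 + 11 = 118; q' = 1177 − 9·107 = 214.
The subsidy expands output by 214 − 196 = 18 past the efficient level; on those units the gap between marginal cost and willingness to pay runs from 0 up to 11.
DWL = ½ × 11 × 18 = 99.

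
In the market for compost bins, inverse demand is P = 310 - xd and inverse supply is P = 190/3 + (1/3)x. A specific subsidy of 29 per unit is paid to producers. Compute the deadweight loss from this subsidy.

Deadweight loss = 315.375

Pre-subsidy: 310 - x = 190/3 + (1/3)x gives x* = 185 and P* = 125.
With the subsidy, sellers receive Ps = Pb + 29 for each unit, where Pb is the price buyers pay.
On the curves, Pb = 310 - x and Ps = 190/3 + (1/3)x; the wedge Ps − Pb = 29 gives 190/3 + (1/3)x − (310 - x) = 29, so x' = 206.75.
Then Pb = 310 − 1·206.75 = 103.25 and Ps = 190/3 + (1/3)·206.75 = 132.25.
The subsidy expands output by 206.75 − 185 = 21.75 past the efficient level; on those units the gap between marginal cost and willingness to pay runs from 0 up to 29.
DWL = ½ × 29 × 21.75 = 315.375.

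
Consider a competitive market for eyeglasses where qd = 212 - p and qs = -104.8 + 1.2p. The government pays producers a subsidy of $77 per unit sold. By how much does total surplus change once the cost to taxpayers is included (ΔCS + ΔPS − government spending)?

Pre-subsidy: 212 - p = -104.8 + 1.2p gives p* = 144, q* = 68.
With the subsidy, sellers receive ps = pb + 77 for each unit, where pb is the price buyers pay.
Supply in terms of pb becomes qs = -104.8 + 1.2(pb + 77) = -12.4 + 1.2pb. Setting this equal to demand: 212 - pb = -12.4 + 1.2pb, so pb = 102.
Sellers receive ps = 102 + 77 = 179; q' = 212 − 1·102 = 110.
ΔCS = ½(68 + 110)(144 − 102) = 3738; ΔPS = ½(68 + 110)(179 − 144) = 3115.
Government spending = 77 × 110 = 8470.
Net change = 3738 + 3115 − 8470 = -1617. The loss equals the DWL triangle ½·77·42.

Net change in total surplus = -$1617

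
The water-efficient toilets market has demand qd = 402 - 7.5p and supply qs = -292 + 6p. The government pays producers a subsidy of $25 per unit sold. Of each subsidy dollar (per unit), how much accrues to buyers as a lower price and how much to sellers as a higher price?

Pre-subsidy: 402 - 7.5p = -292 + 6p gives p* = 1388/27, q* = 148/9.
With the subsidy, sellers receive ps = pb + 25 for each unit, where pb is the price buyers pay.
Supply in terms of pb becomes qs = -292 + 6(pb + 25) = -142 + 6pb. Setting this equal to demand: 402 - 7.5pb = -142 + 6pb, so pb = 1088/27.
Sellers receive ps = 1088/27 + 25 = 1763/27; q' = 402 − 7.5·(1088/27) = 898/9.
Buyers' price falls by p* − pb = 1388/27 − 1088/27 = 100/9; sellers' price rises by ps − p* = 1763/27 − 1388/27 = 125/9.

Buyers gain 100/9 per unit; sellers gain 125/9 per unit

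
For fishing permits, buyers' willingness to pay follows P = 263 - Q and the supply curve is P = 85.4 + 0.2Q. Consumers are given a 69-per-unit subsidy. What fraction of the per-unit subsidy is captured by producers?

Producer share = 1/6

Pre-subsidy: 263 - Q = 85.4 + 0.2Q gives Q* = 148 and P* = 115.
With the rebate, buyers effectively pay Pb = Ps − 69, where Ps is the price sellers receive.
On the curves, Pb = 263 - Q and Ps = 85.4 + 0.2Q; the wedge Ps − Pb = 69 gives 85.4 + 0.2Q − (263 - Q) = 69, so Q' = 205.5.
Then Pb = 263 − 1·205.5 = 57.5 and Ps = 85.4 + 0.2·205.5 = 126.5.
Buyers' price falls by P* − Pb = 115 − 57.5 = 57.5; sellers' price rises by Ps − P* = 126.5 − 115 = 11.5.
So producers capture 11.5/69 = 1/6 of each unit of subsidy.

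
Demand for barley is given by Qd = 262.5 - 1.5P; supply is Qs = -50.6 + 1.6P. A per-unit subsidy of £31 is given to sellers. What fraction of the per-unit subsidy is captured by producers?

Producer share = 15/31

Pre-subsidy: 262.5 - 1.5P = -50.6 + 1.6P gives P* = 101, Q* = 111.
With the subsidy, sellers receive Ps = Pb + 31 for each unit, where Pb is the price buyers pay.
Supply in terms of Pb becomes Qs = -50.6 + 1.6(Pb + 31) = -1 + 1.6Pb. Setting this equal to demand: 262.5 - 1.5Pb = -1 + 1.6Pb, so Pb = 85.
Sellers receive Ps = 85 + 31 = 116; Q' = 262.5 − 1.5·85 = 135.
Buyers' price falls by P* − Pb = 101 − 85 = 16; sellers' price rises by Ps − P* = 116 − 101 = 15.
So producers capture 15/31 = 15/31 of each unit of subsidy.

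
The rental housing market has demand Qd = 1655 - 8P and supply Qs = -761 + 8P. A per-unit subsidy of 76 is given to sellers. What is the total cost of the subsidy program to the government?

Government cost = 57076

Pre-subsidy: 1655 - 8P = -761 + 8P gives P* = 151, Q* = 447.
With the subsidy, sellers receive Ps = Pb + 76 for each unit, where Pb is the price buyers pay.
Supply in terms of Pb becomes Qs = -761 + 8(Pb + 76) = -153 + 8Pb. Setting this equal to demand: 1655 - 8Pb = -153 + 8Pb, so Pb = 113.
Sellers receive Ps = 113 + 76 = 189; Q' = 1655 − 8·113 = 751.
Government outlay = subsidy × quantity = 76 × 751 = 57076.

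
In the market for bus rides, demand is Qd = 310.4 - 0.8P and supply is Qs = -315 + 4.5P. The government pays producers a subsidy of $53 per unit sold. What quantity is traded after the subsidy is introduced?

Pre-subsidy: 310.4 - 0.8P = -315 + 4.5P gives P* = 118, Q* = 216.
With the subsidy, sellers receive Ps = Pb + 53 for each unit, where Pb is the price buyers pay.
Supply in terms of Pb becomes Qs = -315 + 4.5(Pb + 53) = -76.5 + 4.5Pb. Setting this equal to demand: 310.4 - 0.8Pb = -76.5 + 4.5Pb, so Pb = 73.
Sellers receive Ps = 73 + 53 = 126; Q' = 310.4 − 0.8·73 = 252.

Q' = 252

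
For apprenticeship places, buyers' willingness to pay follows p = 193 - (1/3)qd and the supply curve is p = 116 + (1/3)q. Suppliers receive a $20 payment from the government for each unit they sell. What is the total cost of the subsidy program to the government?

Government cost = $2910

Pre-subsidy: 193 - (1/3)q = 116 + (1/3)q gives q* = 115.5 and p* = 154.5.
With the subsidy, sellers receive ps = pb + 20 for each unit, where pb is the price buyers pay.
On the curves, pb = 193 - (1/3)q and ps = 116 + (1/3)q; the wedge ps − pb = 20 gives 116 + (1/3)q − (193 - (1/3)q) = 20, so q' = 145.5.
Then pb = 193 − (1/3)·145.5 = 144.5 and ps = 116 + (1/3)·145.5 = 164.5.
Government outlay = subsidy × quantity = 20 × 145.5 = 2910.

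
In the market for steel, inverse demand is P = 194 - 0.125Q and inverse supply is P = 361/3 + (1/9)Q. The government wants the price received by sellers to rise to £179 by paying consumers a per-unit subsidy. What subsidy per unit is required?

At a seller price of 179, quantity supplied is -1083 + 9·179 = 528.
Buyers absorb 528 only when they pay Pb = 194 − 0.125·528 = 128.
s = Ps − Pb = 179 − 128 = 51.

Required subsidy s = £51 per unit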